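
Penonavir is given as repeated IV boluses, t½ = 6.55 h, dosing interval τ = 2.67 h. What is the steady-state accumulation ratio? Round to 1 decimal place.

4.1

k = ln2 / t½ = 0.693147 / 6.55 = 0.1058 h⁻¹
e^(−kτ) = e^(−0.1058 × 2.67) = 0.7539
Accumulation ratio R = 1 / (1 − e^(−kτ)) = 1 / (1 − 0.7539) = 4.063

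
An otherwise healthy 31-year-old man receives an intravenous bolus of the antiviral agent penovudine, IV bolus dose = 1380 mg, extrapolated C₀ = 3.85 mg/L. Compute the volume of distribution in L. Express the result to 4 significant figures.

358.4 L

Vd = Dose / C₀ = 1380 / 3.85 = 358.4 L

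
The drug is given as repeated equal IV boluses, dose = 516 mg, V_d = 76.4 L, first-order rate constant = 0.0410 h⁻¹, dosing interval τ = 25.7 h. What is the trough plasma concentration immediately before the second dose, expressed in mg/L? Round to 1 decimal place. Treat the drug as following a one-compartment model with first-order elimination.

C₀ per dose = Dose / Vd = 516 / 76.4 = 6.754 mg/L
Fraction remaining after one interval: r = e^(−kτ) = e^(−0.04100 × 25.7) = 0.3486
Before dose 2, 1 dose has been given (aged 1τ).
C_trough = C₀ × r = 6.754 × 0.3486 = 2.354 mg/L

2.4 mg/L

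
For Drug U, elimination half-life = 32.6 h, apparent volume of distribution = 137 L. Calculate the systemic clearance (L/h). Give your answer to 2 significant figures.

2.9 L/h

k = ln2 / t½ = 0.693147 / 32.6 = 0.02126 h⁻¹
CL = k × Vd = 0.02126 × 137 = 2.913 L/h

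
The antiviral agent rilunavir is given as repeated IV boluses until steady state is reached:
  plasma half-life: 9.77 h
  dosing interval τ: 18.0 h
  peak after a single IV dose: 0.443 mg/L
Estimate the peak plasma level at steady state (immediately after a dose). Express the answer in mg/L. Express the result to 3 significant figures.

k = ln2 / t½ = 0.693147 / 9.77 = 0.07095 h⁻¹
e^(−kτ) = e^(−0.07095 × 18.0) = 0.2788
Accumulation ratio R = 1 / (1 − e^(−kτ)) = 1 / (1 − 0.2788) = 1.387
Steady-state peak = C₀ × R = 0.443 × 1.387 = 0.6144 mg/L

0.614 mg/L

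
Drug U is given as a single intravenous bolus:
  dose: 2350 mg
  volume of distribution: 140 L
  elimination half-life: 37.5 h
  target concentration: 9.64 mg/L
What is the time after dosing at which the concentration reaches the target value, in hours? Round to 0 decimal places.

C₀ = Dose / Vd = 2350 / 140 = 16.79 mg/L
k = ln2 / t½ = 0.693147 / 37.5 = 0.01848 h⁻¹
t = ln(C₀ / C) / k = ln(16.79 / 9.64) / 0.01848
  = ln(1.742) / 0.01848 = 0.5550 / 0.01848 = 30.03 h

30 h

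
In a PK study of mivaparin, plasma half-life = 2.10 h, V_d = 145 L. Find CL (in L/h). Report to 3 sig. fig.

k = ln2 / t½ = 0.693147 / 2.10 = 0.3301 h⁻¹
CL = k × Vd = 0.3301 × 145 = 47.86 L/h

47.9 L/h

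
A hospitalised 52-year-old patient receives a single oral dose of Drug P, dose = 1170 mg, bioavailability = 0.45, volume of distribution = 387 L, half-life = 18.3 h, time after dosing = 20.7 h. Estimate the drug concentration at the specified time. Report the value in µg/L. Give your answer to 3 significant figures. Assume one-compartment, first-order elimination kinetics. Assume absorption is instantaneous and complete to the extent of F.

621 µg/L

Amount reaching circulation = F × Dose = 0.45 × 1170 = 526.5 mg
C₀ = F·Dose / Vd = 526.5 / 387 = 1.360 mg/L
k = ln2 / t½ = 0.693147 / 18.3 = 0.03788 h⁻¹
C = C₀ · e^(−k·t) = 1.360 × e^(−0.03788 × 20.7)
  = 1.360 × 0.4565 = 0.6208 mg/L
Convert: 0.6208 mg/L × 1000 = 620.8 µg/L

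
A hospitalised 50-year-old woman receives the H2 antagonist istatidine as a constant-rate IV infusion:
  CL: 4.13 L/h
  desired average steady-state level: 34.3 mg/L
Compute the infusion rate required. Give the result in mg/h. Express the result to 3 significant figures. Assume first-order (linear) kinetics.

142 mg/h

At steady state, infusion rate R₀ = Css × CL = 34.3 × 4.130 = 141.7 mg/h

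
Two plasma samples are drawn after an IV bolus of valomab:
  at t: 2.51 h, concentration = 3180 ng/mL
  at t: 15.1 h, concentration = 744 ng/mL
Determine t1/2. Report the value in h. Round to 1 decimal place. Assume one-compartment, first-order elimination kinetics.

6.0 h

k = ln(C₁/C₂) / (t₂ − t₁) = ln(3180/744) / (15.1 − 2.51)
  = 1.453 / 12.59 = 0.1154 h⁻¹
t½ = ln2 / k = 0.693147 / 0.1154 = 6.006 h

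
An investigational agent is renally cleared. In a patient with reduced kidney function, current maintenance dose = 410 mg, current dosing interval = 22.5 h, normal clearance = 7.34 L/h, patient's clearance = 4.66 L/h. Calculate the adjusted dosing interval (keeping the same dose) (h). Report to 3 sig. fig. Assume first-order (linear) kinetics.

35.4 h

To keep the same average steady-state level, dosing rate must scale with clearance.
CL ratio = 4.66 / 7.34 = 0.6349
New interval (same dose) = 22.5 / 0.6349 = 35.44 h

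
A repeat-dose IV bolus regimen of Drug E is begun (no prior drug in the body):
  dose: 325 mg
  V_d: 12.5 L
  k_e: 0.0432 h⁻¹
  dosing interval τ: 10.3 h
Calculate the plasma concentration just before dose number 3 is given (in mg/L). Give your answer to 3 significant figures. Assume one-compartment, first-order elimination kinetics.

C₀ per dose = Dose / Vd = 325 / 12.5 = 26.00 mg/L
Fraction remaining after one interval: r = e^(−kτ) = e^(−0.04320 × 10.3) = 0.6408
Before dose 3, 2 doses have been given (aged 1τ, 2τ).
C_trough = C₀ × (r + r²) = 26.00 × (0.6408 + 0.4106) = 27.34 mg/L

27.3 mg/L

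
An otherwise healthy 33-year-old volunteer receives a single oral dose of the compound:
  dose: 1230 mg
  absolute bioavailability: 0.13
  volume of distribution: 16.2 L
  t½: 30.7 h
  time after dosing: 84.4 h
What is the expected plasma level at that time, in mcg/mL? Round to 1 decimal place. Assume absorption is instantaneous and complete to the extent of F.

Amount reaching circulation = F × Dose = 0.13 × 1230 = 159.9 mg
C₀ = F·Dose / Vd = 159.9 / 16.2 = 9.870 mg/L
k = ln2 / t½ = 0.693147 / 30.7 = 0.02258 h⁻¹
C = C₀ · e^(−k·t) = 9.870 × e^(−0.02258 × 84.4)
  = 9.870 × 0.1487 = 1.468 mg/L
(1.468 mg/L = 1.468 mcg/mL)

1.5 mcg/mL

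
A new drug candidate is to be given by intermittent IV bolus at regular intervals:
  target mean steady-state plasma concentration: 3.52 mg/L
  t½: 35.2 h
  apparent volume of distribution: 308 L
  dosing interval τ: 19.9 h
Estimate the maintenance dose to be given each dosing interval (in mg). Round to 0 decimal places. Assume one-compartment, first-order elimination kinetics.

425 mg

k = ln2 / t½ = 0.693147 / 35.2 = 0.01969 h⁻¹
CL = k × Vd = 0.01969 × 308 = 6.065 L/h
At steady state, Dose/τ = Css × CL.
Dose = Css × CL × τ = 3.52 × 6.065 × 19.9 = 424.8 mg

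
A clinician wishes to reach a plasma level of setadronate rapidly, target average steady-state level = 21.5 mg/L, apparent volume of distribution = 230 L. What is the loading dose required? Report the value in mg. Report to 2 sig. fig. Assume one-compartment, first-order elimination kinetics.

4900 mg

LD = Css × Vd = 21.5 × 230 = 4945 mg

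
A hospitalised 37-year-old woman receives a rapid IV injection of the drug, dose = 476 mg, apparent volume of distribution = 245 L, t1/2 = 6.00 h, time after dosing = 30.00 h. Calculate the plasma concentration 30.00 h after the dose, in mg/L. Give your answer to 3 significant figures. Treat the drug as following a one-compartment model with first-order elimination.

C₀ = Dose / Vd = 476.0 / 245 = 1.943 mg/L
k = ln2 / t½ = 0.693147 / 6.00 = 0.1155 h⁻¹
t / t½ = 30.00 / 6.00 = 5 half-lives
C = C₀ × (1/2)^5 = 1.943 × 0.03125 = 0.06072 mg/L

0.0607 mg/L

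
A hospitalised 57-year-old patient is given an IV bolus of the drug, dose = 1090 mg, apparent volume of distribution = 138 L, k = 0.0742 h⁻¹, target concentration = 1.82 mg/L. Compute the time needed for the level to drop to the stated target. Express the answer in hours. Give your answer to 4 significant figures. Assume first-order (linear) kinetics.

19.78 h

C₀ = Dose / Vd = 1090 / 138 = 7.899 mg/L
t = ln(C₀ / C) / k = ln(7.899 / 1.82) / 0.07420
  = ln(4.340) / 0.07420 = 1.468 / 0.07420 = 19.78 h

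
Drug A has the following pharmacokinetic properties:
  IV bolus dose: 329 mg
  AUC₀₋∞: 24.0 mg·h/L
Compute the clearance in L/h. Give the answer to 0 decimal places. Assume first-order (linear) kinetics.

14 L/h

CL = Dose / AUC = 329 / 24.0 = 13.71 L/h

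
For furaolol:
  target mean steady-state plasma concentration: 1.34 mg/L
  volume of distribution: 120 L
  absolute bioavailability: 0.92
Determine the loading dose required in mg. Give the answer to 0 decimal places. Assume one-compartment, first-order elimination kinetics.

LD = Css × Vd / F = 1.34 × 120 / 0.92 = 174.8 mg

175 mg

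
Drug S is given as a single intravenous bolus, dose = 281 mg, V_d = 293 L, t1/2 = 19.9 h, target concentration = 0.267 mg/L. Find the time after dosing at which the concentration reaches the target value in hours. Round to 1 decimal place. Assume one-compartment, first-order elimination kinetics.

36.7 h

C₀ = Dose / Vd = 281.0 / 293 = 0.9590 mg/L
k = ln2 / t½ = 0.693147 / 19.9 = 0.03483 h⁻¹
t = ln(C₀ / C) / k = ln(0.9590 / 0.267) / 0.03483
  = ln(3.592) / 0.03483 = 1.279 / 0.03483 = 36.72 h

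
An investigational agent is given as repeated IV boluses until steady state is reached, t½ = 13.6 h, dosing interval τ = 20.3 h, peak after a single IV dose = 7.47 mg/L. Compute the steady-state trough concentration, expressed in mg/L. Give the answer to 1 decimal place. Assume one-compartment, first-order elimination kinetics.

4.1 mg/L

k = ln2 / t½ = 0.693147 / 13.6 = 0.05097 h⁻¹
e^(−kτ) = e^(−0.05097 × 20.3) = 0.3553
Accumulation ratio R = 1 / (1 − e^(−kτ)) = 1 / (1 − 0.3553) = 1.551
Steady-state trough = C₀ × R × e^(−kτ) = 7.47 × 1.551 × 0.3553 = 4.116 mg/L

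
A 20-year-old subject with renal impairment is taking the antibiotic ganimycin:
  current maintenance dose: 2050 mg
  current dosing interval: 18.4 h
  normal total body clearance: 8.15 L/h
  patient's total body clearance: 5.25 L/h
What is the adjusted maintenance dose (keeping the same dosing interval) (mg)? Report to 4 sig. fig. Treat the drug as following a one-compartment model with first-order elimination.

1321 mg

To keep the same average steady-state level, dosing rate must scale with clearance.
CL ratio = 5.25 / 8.15 = 0.6442
New dose (same interval) = 2050 × 0.6442 = 1321 mg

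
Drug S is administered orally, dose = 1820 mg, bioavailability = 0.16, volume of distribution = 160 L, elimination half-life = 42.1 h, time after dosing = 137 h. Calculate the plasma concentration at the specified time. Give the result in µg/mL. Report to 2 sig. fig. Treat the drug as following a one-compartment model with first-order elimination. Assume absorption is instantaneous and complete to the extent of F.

Amount reaching circulation = F × Dose = 0.16 × 1820 = 291.2 mg
C₀ = F·Dose / Vd = 291.2 / 160 = 1.820 mg/L
k = ln2 / t½ = 0.693147 / 42.1 = 0.01646 h⁻¹
C = C₀ · e^(−k·t) = 1.820 × e^(−0.01646 × 137)
  = 1.820 × 0.1049 = 0.1909 mg/L
(0.1909 mg/L = 0.1909 µg/mL)

0.19 µg/mL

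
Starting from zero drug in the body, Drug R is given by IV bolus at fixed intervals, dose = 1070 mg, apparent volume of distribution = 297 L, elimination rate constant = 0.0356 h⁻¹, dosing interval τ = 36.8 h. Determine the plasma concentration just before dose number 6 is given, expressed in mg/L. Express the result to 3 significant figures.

1.33 mg/L

C₀ per dose = Dose / Vd = 1070 / 297 = 3.603 mg/L
Fraction remaining after one interval: r = e^(−kτ) = e^(−0.03560 × 36.8) = 0.2698
Before dose 6, 5 doses have been given (aged 1τ, 2τ, 3τ, 4τ, 5τ).
C_trough = C₀ × (r + r² + … + r^5) = C₀ × r(1−r^5)/(1−r)
        = 3.603 × 0.2698 × (1 − 0.001430) / (1 − 0.2698) = 1.329 mg/L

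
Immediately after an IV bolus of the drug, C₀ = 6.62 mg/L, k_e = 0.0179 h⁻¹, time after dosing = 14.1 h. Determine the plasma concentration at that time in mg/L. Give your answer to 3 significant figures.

C = C₀ · e^(−k·t) = 6.620 × e^(−0.01790 × 14.1)
  = 6.620 × 0.7769 = 5.143 mg/L

5.14 mg/L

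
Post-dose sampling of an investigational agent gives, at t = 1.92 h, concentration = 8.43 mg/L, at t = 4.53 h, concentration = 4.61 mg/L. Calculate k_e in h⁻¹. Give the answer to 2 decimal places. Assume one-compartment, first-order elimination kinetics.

k = ln(C₁/C₂) / (t₂ − t₁) = ln(8.43/4.61) / (4.53 − 1.92)
  = 0.6036 / 2.610 = 0.2313 h⁻¹

0.23 h⁻¹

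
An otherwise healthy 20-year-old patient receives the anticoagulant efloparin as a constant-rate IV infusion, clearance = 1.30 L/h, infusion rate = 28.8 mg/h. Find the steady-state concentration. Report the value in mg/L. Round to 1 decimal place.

22.2 mg/L

At steady state Css = R₀ / CL = 28.8 / 1.300 = 22.15 mg/L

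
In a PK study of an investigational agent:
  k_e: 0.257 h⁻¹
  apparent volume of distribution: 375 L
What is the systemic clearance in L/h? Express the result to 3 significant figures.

96.4 L/h

CL = k × Vd = 0.257 × 375 = 96.38 L/h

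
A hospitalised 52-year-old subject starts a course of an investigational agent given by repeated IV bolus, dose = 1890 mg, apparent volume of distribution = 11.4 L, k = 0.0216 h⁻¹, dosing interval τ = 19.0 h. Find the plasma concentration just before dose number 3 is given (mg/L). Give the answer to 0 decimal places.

183 mg/L

C₀ per dose = Dose / Vd = 1890 / 11.4 = 165.8 mg/L
Fraction remaining after one interval: r = e^(−kτ) = e^(−0.02160 × 19.0) = 0.6634
Before dose 3, 2 doses have been given (aged 1τ, 2τ).
C_trough = C₀ × (r + r²) = 165.8 × (0.6634 + 0.4401) = 183.0 mg/L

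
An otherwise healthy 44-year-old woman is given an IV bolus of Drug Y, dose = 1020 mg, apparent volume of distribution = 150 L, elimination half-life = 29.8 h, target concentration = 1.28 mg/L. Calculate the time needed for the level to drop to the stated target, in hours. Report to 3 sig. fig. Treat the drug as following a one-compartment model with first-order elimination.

C₀ = Dose / Vd = 1020 / 150 = 6.800 mg/L
k = ln2 / t½ = 0.693147 / 29.8 = 0.02326 h⁻¹
t = ln(C₀ / C) / k = ln(6.800 / 1.28) / 0.02326
  = ln(5.313) / 0.02326 = 1.670 / 0.02326 = 71.80 h

71.8 h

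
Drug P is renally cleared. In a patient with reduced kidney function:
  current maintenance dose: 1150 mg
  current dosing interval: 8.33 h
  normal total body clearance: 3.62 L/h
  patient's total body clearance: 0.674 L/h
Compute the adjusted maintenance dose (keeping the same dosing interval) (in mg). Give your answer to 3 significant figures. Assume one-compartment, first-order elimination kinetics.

To keep the same average steady-state level, dosing rate must scale with clearance.
CL ratio = 0.674 / 3.62 = 0.1862
New dose (same interval) = 1150 × 0.1862 = 214.1 mg

214 mg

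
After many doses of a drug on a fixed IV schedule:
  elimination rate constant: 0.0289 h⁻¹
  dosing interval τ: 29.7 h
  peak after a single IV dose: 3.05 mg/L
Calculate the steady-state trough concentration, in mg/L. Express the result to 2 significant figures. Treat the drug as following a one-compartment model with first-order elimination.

2.2 mg/L

e^(−kτ) = e^(−0.02890 × 29.7) = 0.4239
Accumulation ratio R = 1 / (1 − e^(−kτ)) = 1 / (1 − 0.4239) = 1.736
Steady-state trough = C₀ × R × e^(−kτ) = 3.05 × 1.736 × 0.4239 = 2.244 mg/L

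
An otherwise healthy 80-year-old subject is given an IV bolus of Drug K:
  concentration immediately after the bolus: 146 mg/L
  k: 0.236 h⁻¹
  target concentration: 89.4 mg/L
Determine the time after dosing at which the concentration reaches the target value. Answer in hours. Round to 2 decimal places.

2.08 h

t = ln(C₀ / C) / k = ln(146.0 / 89.4) / 0.2360
  = ln(1.633) / 0.2360 = 0.4904 / 0.2360 = 2.078 h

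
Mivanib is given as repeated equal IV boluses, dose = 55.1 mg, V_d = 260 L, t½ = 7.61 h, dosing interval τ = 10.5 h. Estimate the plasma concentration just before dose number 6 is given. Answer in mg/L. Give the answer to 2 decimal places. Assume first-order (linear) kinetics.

C₀ per dose = Dose / Vd = 55.1 / 260 = 0.2119 mg/L
k = ln2 / t½ = 0.693147 / 7.61 = 0.09108 h⁻¹
Fraction remaining after one interval: r = e^(−kτ) = e^(−0.09108 × 10.5) = 0.3843
Before dose 6, 5 doses have been given (aged 1τ, 2τ, 3τ, 4τ, 5τ).
C_trough = C₀ × (r + r² + … + r^5) = C₀ × r(1−r^5)/(1−r)
        = 0.2119 × 0.3843 × (1 − 0.008382) / (1 − 0.3843) = 0.1312 mg/L

0.13 mg/L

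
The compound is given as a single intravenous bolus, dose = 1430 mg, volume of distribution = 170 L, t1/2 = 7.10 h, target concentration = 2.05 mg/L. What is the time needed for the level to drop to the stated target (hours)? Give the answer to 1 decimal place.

C₀ = Dose / Vd = 1430 / 170 = 8.412 mg/L
k = ln2 / t½ = 0.693147 / 7.10 = 0.09763 h⁻¹
t = ln(C₀ / C) / k = ln(8.412 / 2.05) / 0.09763
  = ln(4.103) / 0.09763 = 1.412 / 0.09763 = 14.46 h

14.5 h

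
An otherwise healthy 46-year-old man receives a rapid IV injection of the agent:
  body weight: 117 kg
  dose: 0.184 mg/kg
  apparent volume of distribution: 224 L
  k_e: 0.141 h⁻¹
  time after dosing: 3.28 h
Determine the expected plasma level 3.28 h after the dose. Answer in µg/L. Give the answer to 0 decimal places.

61 µg/L

Total dose = 0.184 × 117 = 21.53 mg
C₀ = Dose / Vd = 21.53 / 224 = 0.09612 mg/L
C = C₀ · e^(−k·t) = 0.09612 × e^(−0.1410 × 3.28)
  = 0.09612 × 0.6297 = 0.06053 mg/L
Convert: 0.06053 mg/L × 1000 = 60.53 µg/L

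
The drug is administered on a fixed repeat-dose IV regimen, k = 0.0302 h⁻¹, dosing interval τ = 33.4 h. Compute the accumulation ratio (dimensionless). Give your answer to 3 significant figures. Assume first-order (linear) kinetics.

1.57

e^(−kτ) = e^(−0.03020 × 33.4) = 0.3647
Accumulation ratio R = 1 / (1 − e^(−kτ)) = 1 / (1 − 0.3647) = 1.574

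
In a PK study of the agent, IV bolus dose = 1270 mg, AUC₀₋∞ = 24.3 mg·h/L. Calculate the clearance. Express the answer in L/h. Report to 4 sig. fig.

CL = Dose / AUC = 1270 / 24.3 = 52.26 L/h

52.26 L/h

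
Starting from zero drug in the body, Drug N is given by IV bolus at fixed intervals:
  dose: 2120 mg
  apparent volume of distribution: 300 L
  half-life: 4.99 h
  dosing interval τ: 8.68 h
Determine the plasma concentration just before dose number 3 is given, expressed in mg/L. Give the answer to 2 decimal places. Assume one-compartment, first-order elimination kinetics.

C₀ per dose = Dose / Vd = 2120 / 300 = 7.067 mg/L
k = ln2 / t½ = 0.693147 / 4.99 = 0.1389 h⁻¹
Fraction remaining after one interval: r = e^(−kτ) = e^(−0.1389 × 8.68) = 0.2995
Before dose 3, 2 doses have been given (aged 1τ, 2τ).
C_trough = C₀ × (r + r²) = 7.067 × (0.2995 + 0.08970) = 2.750 mg/L

2.75 mg/L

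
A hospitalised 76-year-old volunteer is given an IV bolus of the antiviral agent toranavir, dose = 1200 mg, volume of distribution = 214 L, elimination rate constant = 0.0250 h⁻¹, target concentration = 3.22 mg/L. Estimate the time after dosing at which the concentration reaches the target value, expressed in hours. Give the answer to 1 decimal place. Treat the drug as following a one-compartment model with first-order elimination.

22.2 h

C₀ = Dose / Vd = 1200 / 214 = 5.607 mg/L
t = ln(C₀ / C) / k = ln(5.607 / 3.22) / 0.02500
  = ln(1.741) / 0.02500 = 0.5545 / 0.02500 = 22.18 h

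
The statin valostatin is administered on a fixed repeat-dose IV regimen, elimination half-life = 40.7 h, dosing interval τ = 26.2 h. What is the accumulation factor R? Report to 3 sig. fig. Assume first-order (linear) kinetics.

k = ln2 / t½ = 0.693147 / 40.7 = 0.01703 h⁻¹
e^(−kτ) = e^(−0.01703 × 26.2) = 0.6401
Accumulation ratio R = 1 / (1 − e^(−kτ)) = 1 / (1 − 0.6401) = 2.779

2.78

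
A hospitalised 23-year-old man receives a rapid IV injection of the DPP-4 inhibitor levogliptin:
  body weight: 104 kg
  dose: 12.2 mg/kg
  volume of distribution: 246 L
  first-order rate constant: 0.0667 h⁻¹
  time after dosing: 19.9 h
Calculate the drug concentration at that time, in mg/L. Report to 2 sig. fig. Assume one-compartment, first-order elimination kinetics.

1.4 mg/L

Total dose = 12.2 × 104 = 1269 mg
C₀ = Dose / Vd = 1269 / 246 = 5.159 mg/L
C = C₀ · e^(−k·t) = 5.159 × e^(−0.06670 × 19.9)
  = 5.159 × 0.2652 = 1.368 mg/L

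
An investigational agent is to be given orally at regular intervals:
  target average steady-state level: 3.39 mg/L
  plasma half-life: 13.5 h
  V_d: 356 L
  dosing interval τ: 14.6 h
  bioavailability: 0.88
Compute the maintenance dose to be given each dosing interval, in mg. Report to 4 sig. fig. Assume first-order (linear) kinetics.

k = ln2 / t½ = 0.693147 / 13.5 = 0.05134 h⁻¹
CL = k × Vd = 0.05134 × 356 = 18.28 L/h
At steady state, F × (Dose/τ) = Css × CL.
Dose = Css × CL × τ / F = 3.39 × 18.28 × 14.6 / 0.88 = 1028 mg

1028 mg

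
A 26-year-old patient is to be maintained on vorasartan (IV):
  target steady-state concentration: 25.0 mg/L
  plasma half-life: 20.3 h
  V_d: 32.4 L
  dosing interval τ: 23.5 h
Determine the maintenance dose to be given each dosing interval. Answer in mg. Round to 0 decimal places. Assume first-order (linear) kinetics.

650 mg

k = ln2 / t½ = 0.693147 / 20.3 = 0.03415 h⁻¹
CL = k × Vd = 0.03415 × 32.4 = 1.106 L/h
At steady state, Dose/τ = Css × CL.
Dose = Css × CL × τ = 25.0 × 1.106 × 23.5 = 649.8 mg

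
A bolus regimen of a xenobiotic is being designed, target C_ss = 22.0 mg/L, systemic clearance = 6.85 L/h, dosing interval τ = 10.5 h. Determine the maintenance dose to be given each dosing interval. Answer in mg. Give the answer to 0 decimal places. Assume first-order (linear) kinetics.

At steady state, Dose/τ = Css × CL.
Dose = Css × CL × τ = 22.0 × 6.850 × 10.5 = 1582 mg

1582 mg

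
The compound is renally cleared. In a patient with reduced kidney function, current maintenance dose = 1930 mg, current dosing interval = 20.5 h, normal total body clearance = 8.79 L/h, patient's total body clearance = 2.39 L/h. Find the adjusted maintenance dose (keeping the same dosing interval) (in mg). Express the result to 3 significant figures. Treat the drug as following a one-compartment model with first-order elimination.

To keep the same average steady-state level, dosing rate must scale with clearance.
CL ratio = 2.39 / 8.79 = 0.2719
New dose (same interval) = 1930 × 0.2719 = 524.8 mg

525 mg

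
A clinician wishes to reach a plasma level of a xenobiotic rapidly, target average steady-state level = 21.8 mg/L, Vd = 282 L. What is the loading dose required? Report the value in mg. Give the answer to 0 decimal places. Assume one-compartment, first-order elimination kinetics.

6148 mg

LD = Css × Vd = 21.8 × 282 = 6148 mg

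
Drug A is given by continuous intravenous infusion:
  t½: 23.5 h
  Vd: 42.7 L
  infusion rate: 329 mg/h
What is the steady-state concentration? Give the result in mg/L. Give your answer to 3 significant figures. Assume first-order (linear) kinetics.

k = ln2 / t½ = 0.693147 / 23.5 = 0.02950 h⁻¹
CL = k × Vd = 0.02950 × 42.7 = 1.260 L/h
At steady state Css = R₀ / CL = 329 / 1.260 = 261.1 mg/L

261 mg/L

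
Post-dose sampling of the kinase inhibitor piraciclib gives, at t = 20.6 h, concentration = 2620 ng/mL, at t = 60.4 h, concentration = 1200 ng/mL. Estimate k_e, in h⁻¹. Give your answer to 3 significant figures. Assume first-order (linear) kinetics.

k = ln(C₁/C₂) / (t₂ − t₁) = ln(2620/1200) / (60.4 − 20.6)
  = 0.7809 / 39.80 = 0.01962 h⁻¹

0.0196 h⁻¹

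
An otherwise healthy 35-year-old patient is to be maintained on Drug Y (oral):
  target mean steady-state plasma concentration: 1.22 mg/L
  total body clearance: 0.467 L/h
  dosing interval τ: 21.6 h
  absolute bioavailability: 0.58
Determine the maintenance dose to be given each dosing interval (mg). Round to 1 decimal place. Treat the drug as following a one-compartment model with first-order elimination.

21.2 mg

At steady state, F × (Dose/τ) = Css × CL.
Dose = Css × CL × τ / F = 1.22 × 0.4670 × 21.6 / 0.58 = 21.22 mg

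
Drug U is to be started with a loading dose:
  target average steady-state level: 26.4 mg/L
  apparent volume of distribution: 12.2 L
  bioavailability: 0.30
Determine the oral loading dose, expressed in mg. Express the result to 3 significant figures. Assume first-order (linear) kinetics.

LD = Css × Vd / F = 26.4 × 12.2 / 0.30 = 1074 mg

1070 mg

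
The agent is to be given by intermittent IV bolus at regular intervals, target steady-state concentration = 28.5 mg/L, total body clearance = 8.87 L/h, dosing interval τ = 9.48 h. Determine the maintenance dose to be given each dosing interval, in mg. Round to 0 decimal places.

At steady state, Dose/τ = Css × CL.
Dose = Css × CL × τ = 28.5 × 8.870 × 9.48 = 2396 mg

2396 mg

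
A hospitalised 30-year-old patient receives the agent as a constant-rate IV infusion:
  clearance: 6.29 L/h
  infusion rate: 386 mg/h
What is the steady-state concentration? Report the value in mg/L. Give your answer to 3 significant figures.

61.4 mg/L

At steady state Css = R₀ / CL = 386 / 6.290 = 61.37 mg/L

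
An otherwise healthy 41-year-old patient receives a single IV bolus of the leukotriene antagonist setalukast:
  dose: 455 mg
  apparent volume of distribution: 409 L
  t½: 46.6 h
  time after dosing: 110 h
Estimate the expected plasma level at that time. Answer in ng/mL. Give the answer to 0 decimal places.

C₀ = Dose / Vd = 455.0 / 409 = 1.112 mg/L
k = ln2 / t½ = 0.693147 / 46.6 = 0.01487 h⁻¹
C = C₀ · e^(−k·t) = 1.112 × e^(−0.01487 × 110)
  = 1.112 × 0.1948 = 0.2166 mg/L
Convert: 0.2166 mg/L × 1000 = 216.6 ng/mL

217 ng/mL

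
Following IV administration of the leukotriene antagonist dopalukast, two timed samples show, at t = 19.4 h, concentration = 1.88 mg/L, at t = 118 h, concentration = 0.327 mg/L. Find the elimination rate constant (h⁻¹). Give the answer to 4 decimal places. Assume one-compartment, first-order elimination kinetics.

k = ln(C₁/C₂) / (t₂ − t₁) = ln(1.88/0.327) / (118 − 19.4)
  = 1.749 / 98.60 = 0.01774 h⁻¹

0.0177 h⁻¹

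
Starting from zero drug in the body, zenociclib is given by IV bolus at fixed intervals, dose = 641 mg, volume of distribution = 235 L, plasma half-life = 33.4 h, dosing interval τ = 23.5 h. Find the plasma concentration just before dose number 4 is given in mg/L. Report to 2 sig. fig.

3.3 mg/L

C₀ per dose = Dose / Vd = 641 / 235 = 2.728 mg/L
k = ln2 / t½ = 0.693147 / 33.4 = 0.02075 h⁻¹
Fraction remaining after one interval: r = e^(−kτ) = e^(−0.02075 × 23.5) = 0.6141
Before dose 4, 3 doses have been given (aged 1τ, 2τ, 3τ).
C_trough = C₀ × (r + r² + … + r^3) = C₀ × r(1−r^3)/(1−r)
        = 2.728 × 0.6141 × (1 − 0.2316) / (1 − 0.6141) = 3.336 mg/L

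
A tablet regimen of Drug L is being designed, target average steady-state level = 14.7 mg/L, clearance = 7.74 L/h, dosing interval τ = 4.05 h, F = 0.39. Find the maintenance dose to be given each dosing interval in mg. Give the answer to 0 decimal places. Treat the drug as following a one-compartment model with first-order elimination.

1182 mg

At steady state, F × (Dose/τ) = Css × CL.
Dose = Css × CL × τ / F = 14.7 × 7.740 × 4.05 / 0.39 = 1182 mg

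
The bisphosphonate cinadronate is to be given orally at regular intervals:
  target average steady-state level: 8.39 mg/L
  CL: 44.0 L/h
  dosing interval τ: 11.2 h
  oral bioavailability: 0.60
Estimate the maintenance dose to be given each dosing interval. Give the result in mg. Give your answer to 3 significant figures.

6890 mg

At steady state, F × (Dose/τ) = Css × CL.
Dose = Css × CL × τ / F = 8.39 × 44.00 × 11.2 / 0.60 = 6891 mg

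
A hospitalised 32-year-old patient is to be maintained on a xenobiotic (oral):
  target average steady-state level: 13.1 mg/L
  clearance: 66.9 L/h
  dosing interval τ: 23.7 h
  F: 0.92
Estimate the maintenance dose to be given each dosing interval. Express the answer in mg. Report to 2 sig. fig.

23000 mg

At steady state, F × (Dose/τ) = Css × CL.
Dose = Css × CL × τ / F = 13.1 × 66.90 × 23.7 / 0.92 = 22580 mg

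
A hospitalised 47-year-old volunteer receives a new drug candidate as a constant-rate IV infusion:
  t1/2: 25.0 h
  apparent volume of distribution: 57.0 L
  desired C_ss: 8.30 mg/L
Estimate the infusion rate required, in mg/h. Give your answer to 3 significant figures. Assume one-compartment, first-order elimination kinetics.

13.1 mg/h

k = ln2 / t½ = 0.693147 / 25.0 = 0.02773 h⁻¹
CL = k × Vd = 0.02773 × 57.0 = 1.581 L/h
At steady state, infusion rate R₀ = Css × CL = 8.30 × 1.581 = 13.12 mg/h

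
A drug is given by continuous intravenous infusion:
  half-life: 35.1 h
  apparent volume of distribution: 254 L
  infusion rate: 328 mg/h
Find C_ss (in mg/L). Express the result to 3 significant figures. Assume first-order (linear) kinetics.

65.4 mg/L

k = ln2 / t½ = 0.693147 / 35.1 = 0.01975 h⁻¹
CL = k × Vd = 0.01975 × 254 = 5.017 L/h
At steady state Css = R₀ / CL = 328 / 5.017 = 65.38 mg/L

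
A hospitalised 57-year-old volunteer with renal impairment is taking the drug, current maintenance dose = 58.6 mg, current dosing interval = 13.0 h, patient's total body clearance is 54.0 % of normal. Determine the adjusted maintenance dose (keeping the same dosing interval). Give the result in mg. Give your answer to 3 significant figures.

To keep the same average steady-state level, dosing rate must scale with clearance.
CL ratio = 54.0 / 100 = 0.5400
New dose (same interval) = 58.6 × 0.5400 = 31.64 mg

31.6 mg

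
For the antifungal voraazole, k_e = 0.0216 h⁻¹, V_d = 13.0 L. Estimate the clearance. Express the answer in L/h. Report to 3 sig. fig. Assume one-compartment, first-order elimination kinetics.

CL = k × Vd = 0.0216 × 13.0 = 0.2808 L/h

0.281 L/h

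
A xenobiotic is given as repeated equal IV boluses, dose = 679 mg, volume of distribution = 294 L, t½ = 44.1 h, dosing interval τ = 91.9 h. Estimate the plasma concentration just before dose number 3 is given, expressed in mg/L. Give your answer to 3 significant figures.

0.673 mg/L

C₀ per dose = Dose / Vd = 679 / 294 = 2.310 mg/L
k = ln2 / t½ = 0.693147 / 44.1 = 0.01572 h⁻¹
Fraction remaining after one interval: r = e^(−kτ) = e^(−0.01572 × 91.9) = 0.2358
Before dose 3, 2 doses have been given (aged 1τ, 2τ).
C_trough = C₀ × (r + r²) = 2.310 × (0.2358 + 0.05560) = 0.6731 mg/L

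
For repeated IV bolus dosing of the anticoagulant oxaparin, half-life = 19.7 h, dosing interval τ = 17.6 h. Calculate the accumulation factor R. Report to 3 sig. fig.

k = ln2 / t½ = 0.693147 / 19.7 = 0.03519 h⁻¹
e^(−kτ) = e^(−0.03519 × 17.6) = 0.5383
Accumulation ratio R = 1 / (1 − e^(−kτ)) = 1 / (1 − 0.5383) = 2.166

2.17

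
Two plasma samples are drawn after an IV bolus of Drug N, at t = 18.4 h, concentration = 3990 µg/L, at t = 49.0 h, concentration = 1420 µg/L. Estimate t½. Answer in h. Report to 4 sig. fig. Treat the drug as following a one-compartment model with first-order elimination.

k = ln(C₁/C₂) / (t₂ − t₁) = ln(3990/1420) / (49.0 − 18.4)
  = 1.033 / 30.60 = 0.03376 h⁻¹
t½ = ln2 / k = 0.693147 / 0.03376 = 20.53 h

20.53 h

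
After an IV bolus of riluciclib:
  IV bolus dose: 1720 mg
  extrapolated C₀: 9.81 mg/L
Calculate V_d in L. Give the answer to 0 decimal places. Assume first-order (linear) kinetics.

175 L

Vd = Dose / C₀ = 1720 / 9.81 = 175.3 L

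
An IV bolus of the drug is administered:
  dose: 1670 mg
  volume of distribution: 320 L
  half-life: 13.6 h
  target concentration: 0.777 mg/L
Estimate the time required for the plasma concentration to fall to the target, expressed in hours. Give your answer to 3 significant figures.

C₀ = Dose / Vd = 1670 / 320 = 5.219 mg/L
k = ln2 / t½ = 0.693147 / 13.6 = 0.05097 h⁻¹
t = ln(C₀ / C) / k = ln(5.219 / 0.777) / 0.05097
  = ln(6.717) / 0.05097 = 1.905 / 0.05097 = 37.37 h

37.4 h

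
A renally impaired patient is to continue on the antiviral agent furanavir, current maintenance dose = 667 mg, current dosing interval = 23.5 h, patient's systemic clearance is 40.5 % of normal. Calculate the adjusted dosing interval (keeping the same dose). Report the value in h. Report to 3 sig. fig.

58.0 h

To keep the same average steady-state level, dosing rate must scale with clearance.
CL ratio = 40.5 / 100 = 0.4050
New interval (same dose) = 23.5 / 0.4050 = 58.02 h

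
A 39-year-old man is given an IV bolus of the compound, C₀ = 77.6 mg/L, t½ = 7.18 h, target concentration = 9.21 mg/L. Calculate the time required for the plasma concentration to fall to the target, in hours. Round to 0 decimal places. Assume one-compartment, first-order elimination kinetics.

22 h

k = ln2 / t½ = 0.693147 / 7.18 = 0.09654 h⁻¹
t = ln(C₀ / C) / k = ln(77.60 / 9.21) / 0.09654
  = ln(8.426) / 0.09654 = 2.131 / 0.09654 = 22.07 h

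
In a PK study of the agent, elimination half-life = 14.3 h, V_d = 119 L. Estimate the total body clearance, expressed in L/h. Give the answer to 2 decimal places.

5.77 L/h

k = ln2 / t½ = 0.693147 / 14.3 = 0.04847 h⁻¹
CL = k × Vd = 0.04847 × 119 = 5.768 L/h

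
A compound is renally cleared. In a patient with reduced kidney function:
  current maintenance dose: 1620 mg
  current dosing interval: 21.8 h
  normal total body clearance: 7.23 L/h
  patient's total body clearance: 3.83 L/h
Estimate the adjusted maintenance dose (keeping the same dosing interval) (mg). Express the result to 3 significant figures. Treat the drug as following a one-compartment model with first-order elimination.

To keep the same average steady-state level, dosing rate must scale with clearance.
CL ratio = 3.83 / 7.23 = 0.5297
New dose (same interval) = 1620 × 0.5297 = 858.1 mg

858 mg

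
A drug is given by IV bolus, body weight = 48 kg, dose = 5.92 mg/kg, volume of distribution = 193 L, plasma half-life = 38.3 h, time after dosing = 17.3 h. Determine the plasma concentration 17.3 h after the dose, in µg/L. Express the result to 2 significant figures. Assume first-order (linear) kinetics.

Total dose = 5.92 × 48 = 284.2 mg
C₀ = Dose / Vd = 284.2 / 193 = 1.473 mg/L
k = ln2 / t½ = 0.693147 / 38.3 = 0.01810 h⁻¹
C = C₀ · e^(−k·t) = 1.473 × e^(−0.01810 × 17.3)
  = 1.473 × 0.7312 = 1.077 mg/L
Convert: 1.077 mg/L × 1000 = 1077 µg/L

1100 µg/L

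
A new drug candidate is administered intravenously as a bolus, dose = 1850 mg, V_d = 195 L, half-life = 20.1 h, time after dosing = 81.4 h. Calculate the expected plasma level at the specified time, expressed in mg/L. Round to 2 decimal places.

C₀ = Dose / Vd = 1850 / 195 = 9.487 mg/L
k = ln2 / t½ = 0.693147 / 20.1 = 0.03448 h⁻¹
C = C₀ · e^(−k·t) = 9.487 × e^(−0.03448 × 81.4)
  = 9.487 × 0.06041 = 0.5731 mg/L

0.57 mg/L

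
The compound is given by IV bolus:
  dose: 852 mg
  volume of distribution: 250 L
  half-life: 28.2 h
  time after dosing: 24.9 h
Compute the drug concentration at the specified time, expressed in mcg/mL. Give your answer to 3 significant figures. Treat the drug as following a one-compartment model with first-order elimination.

C₀ = Dose / Vd = 852.0 / 250 = 3.408 mg/L
k = ln2 / t½ = 0.693147 / 28.2 = 0.02458 h⁻¹
C = C₀ · e^(−k·t) = 3.408 × e^(−0.02458 × 24.9)
  = 3.408 × 0.5422 = 1.848 mg/L
(1.848 mg/L = 1.848 mcg/mL)

1.85 mcg/mL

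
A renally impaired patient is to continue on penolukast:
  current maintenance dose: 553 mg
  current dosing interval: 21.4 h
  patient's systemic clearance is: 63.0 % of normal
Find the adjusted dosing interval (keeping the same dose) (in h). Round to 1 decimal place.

To keep the same average steady-state level, dosing rate must scale with clearance.
CL ratio = 63.0 / 100 = 0.6300
New interval (same dose) = 21.4 / 0.6300 = 33.97 h

34.0 h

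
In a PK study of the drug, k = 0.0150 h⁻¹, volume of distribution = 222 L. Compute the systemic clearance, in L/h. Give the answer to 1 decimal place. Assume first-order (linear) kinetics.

CL = k × Vd = 0.0150 × 222 = 3.330 L/h

3.3 L/h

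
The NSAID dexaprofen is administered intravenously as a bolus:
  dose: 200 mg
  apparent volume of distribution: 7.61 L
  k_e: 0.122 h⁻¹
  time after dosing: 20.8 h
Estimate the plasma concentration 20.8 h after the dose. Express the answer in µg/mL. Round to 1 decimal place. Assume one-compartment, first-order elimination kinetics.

2.1 µg/mL

C₀ = Dose / Vd = 200.0 / 7.61 = 26.28 mg/L
C = C₀ · e^(−k·t) = 26.28 × e^(−0.1220 × 20.8)
  = 26.28 × 0.07906 = 2.078 mg/L
(2.078 mg/L = 2.078 µg/mL)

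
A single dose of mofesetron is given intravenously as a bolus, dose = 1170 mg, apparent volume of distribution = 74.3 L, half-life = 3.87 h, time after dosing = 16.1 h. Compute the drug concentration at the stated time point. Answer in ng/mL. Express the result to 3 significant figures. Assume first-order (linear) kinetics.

C₀ = Dose / Vd = 1170 / 74.3 = 15.75 mg/L
k = ln2 / t½ = 0.693147 / 3.87 = 0.1791 h⁻¹
C = C₀ · e^(−k·t) = 15.75 × e^(−0.1791 × 16.1)
  = 15.75 × 0.05594 = 0.8811 mg/L
Convert: 0.8811 mg/L × 1000 = 881.1 ng/mL

881 ng/mL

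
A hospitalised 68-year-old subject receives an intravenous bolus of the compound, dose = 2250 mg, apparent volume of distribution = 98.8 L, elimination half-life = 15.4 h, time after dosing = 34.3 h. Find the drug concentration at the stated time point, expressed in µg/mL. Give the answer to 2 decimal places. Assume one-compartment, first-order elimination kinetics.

4.86 µg/mL

C₀ = Dose / Vd = 2250 / 98.8 = 22.77 mg/L
k = ln2 / t½ = 0.693147 / 15.4 = 0.04501 h⁻¹
C = C₀ · e^(−k·t) = 22.77 × e^(−0.04501 × 34.3)
  = 22.77 × 0.2136 = 4.864 mg/L
(4.864 mg/L = 4.864 µg/mL)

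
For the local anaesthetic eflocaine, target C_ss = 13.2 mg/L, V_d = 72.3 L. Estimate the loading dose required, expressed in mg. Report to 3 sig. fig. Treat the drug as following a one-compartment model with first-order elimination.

954 mg

LD = Css × Vd = 13.2 × 72.3 = 954.4 mg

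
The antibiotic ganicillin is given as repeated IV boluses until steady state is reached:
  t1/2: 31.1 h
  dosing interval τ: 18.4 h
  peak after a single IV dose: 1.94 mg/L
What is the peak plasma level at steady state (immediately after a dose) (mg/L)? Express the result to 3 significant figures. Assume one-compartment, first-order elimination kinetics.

k = ln2 / t½ = 0.693147 / 31.1 = 0.02229 h⁻¹
e^(−kτ) = e^(−0.02229 × 18.4) = 0.6636
Accumulation ratio R = 1 / (1 − e^(−kτ)) = 1 / (1 − 0.6636) = 2.973
Steady-state peak = C₀ × R = 1.94 × 2.973 = 5.768 mg/L

5.77 mg/L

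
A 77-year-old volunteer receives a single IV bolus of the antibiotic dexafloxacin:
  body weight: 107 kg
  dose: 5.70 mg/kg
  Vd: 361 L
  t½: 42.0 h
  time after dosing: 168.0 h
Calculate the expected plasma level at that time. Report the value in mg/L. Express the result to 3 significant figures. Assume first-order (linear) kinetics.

0.106 mg/L

Total dose = 5.70 × 107 = 609.9 mg
C₀ = Dose / Vd = 609.9 / 361 = 1.689 mg/L
k = ln2 / t½ = 0.693147 / 42.0 = 0.01650 h⁻¹
t / t½ = 168.0 / 42.0 = 4 half-lives
C = C₀ × (1/2)^4 = 1.689 × 0.06250 = 0.1056 mg/L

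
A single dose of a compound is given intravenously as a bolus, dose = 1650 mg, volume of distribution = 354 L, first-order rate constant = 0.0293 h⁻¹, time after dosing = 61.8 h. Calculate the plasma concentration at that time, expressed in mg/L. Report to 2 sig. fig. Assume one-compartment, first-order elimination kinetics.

0.76 mg/L

C₀ = Dose / Vd = 1650 / 354 = 4.661 mg/L
C = C₀ · e^(−k·t) = 4.661 × e^(−0.02930 × 61.8)
  = 4.661 × 0.1635 = 0.7621 mg/L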